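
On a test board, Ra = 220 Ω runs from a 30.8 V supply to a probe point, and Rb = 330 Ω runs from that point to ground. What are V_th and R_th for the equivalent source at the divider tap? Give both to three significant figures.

V_th is the open-circuit tap voltage: 30.8 × 330/(220 + 330) = 18.5 V.
With the supply zeroed, Ra and Rb appear in parallel from the tap: R_th = Ra‖Rb = (220 × 330)/550.0 = 132 Ω.

V_th = 18.5 V, R_th = 132 Ω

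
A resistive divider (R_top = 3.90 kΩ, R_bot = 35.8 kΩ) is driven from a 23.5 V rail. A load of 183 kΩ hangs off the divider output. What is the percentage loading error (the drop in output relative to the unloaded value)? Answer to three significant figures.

The divider's output (Thévenin) resistance is R_top‖R_bot = 3.517 kΩ.
Fractional drop under load = R_th/(R_th + R_L) = 3.517 / (3.517 + 183) = 0.01886.
So the output falls by 1.89 %.

1.89 %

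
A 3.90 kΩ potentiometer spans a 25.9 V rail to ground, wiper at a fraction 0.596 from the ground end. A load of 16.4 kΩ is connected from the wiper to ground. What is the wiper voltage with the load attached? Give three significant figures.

V ≈ 14.6 V

The wiper splits the pot into (1−α)R = 1.576 kΩ above and αR = 2.324 kΩ below.
Lower section ‖ load = 2.036 kΩ.
V_wiper = 25.9 × 2.036/(1.576 + 2.036) = 14.6 V.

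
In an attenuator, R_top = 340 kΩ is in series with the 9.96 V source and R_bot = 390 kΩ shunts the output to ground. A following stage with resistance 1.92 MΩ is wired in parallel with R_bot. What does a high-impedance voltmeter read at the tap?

V_out ≈ 4.86 V

The load sits in parallel with R_bot: R_bot‖R_L = (390 × 1920) / (390 + 1920) = 324.2 kΩ.
V_out = 9.96 × 324.2 / (340 + 324.2) = 9.96 × 324.2/664.2 = 4.86 V.
(Unloaded it would have been 5.32 V.)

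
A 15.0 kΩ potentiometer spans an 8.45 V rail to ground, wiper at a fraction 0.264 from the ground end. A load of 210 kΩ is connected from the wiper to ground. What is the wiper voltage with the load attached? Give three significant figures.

V ≈ 2.20 V

The wiper splits the pot into (1−α)R = 11.04 kΩ above and αR = 3.960 kΩ below.
Lower section ‖ load = 3.887 kΩ.
V_wiper = 8.45 × 3.887/(11.04 + 3.887) = 2.20 V.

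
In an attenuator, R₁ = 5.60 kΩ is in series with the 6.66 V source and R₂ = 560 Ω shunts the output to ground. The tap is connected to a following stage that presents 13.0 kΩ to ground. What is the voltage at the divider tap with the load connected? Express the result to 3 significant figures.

The load sits in parallel with R₂: R₂‖R_L = (560 × 13000) / (560 + 13000) = 536.9 Ω.
V_out = 6.66 × 536.9 / (5600 + 536.9) = 6.66 × 536.9/6137 = 0.583 V.

V_out ≈ 0.583 V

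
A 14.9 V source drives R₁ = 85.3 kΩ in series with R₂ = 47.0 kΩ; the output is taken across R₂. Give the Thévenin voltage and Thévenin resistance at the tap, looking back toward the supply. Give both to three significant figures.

V_th = 5.29 V, R_th = 30.3 kΩ

V_th is the open-circuit tap voltage: 14.9 × 47.0/(85.3 + 47.0) = 5.29 V.
With the supply zeroed, R₁ and R₂ appear in parallel from the tap: R_th = R₁‖R₂ = (85.3 × 47.0)/132.3 = 30.3 kΩ.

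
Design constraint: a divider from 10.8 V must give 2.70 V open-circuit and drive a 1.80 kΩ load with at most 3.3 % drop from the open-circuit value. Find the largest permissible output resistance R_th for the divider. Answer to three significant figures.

R_th ≤ 61.4 Ω

Loading drop = R_th/(R_th + R_L) ≤ 0.0330, so R_th ≤ R_L · ε/(1−ε) = 1.80 kΩ × 0.0330/0.9670 = 61.4 Ω.
(Any R1, R2 with R2/(R1+R2) = 0.250 and R1‖R2 ≤ 61.4 Ω will meet the spec.)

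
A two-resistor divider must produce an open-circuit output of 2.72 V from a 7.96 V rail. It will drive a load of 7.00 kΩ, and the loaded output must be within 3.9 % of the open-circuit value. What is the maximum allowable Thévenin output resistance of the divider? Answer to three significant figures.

R_th ≤ 284 Ω

Loading drop = R_th/(R_th + R_L) ≤ 0.0390, so R_th ≤ R_L · ε/(1−ε) = 7.00 kΩ × 0.0390/0.9610 = 284 Ω.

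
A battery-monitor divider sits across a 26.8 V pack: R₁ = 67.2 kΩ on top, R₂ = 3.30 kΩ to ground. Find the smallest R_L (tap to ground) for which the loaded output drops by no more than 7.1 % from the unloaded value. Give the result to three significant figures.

Output resistance R_th = R₁‖R₂ = (67.2 × 3.30)/70.50 = 3.146 kΩ.
The fractional drop is R_th/(R_th + R_L); requiring this ≤ 0.0710 gives R_L ≥ R_th(1/0.0710 − 1) = 3.146 × 13.08 = 41.2 kΩ.

R_L(min) ≈ 41.2 kΩ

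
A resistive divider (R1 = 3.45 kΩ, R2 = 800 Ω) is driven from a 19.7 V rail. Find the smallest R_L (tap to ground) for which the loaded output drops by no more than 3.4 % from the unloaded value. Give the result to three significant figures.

Output resistance R_th = R1‖R2 = (3450 × 800)/4250 = 649.4 Ω.
The fractional drop is R_th/(R_th + R_L); requiring this ≤ 0.0340 gives R_L ≥ R_th(1/0.0340 − 1) = 649.4 × 28.41 = 18.5 kΩ.

R_L(min) ≈ 18.5 kΩ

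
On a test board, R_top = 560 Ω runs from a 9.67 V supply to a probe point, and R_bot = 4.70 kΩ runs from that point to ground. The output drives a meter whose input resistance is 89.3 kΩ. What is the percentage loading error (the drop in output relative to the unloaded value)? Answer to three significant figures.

The divider's output (Thévenin) resistance is R_top‖R_bot = 500.4 Ω.
Fractional drop under load = R_th/(R_th + R_L) = 500.4 / (500.4 + 89300) = 0.005572.
So the output falls by 0.557 %.

0.557 %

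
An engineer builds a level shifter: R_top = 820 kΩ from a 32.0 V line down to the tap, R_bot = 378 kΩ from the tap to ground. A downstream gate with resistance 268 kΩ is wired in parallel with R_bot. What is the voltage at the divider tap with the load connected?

The load sits in parallel with R_bot: R_bot‖R_L = (378 × 268) / (378 + 268) = 156.8 kΩ.
V_out = 32.0 × 156.8 / (820 + 156.8) = 32.0 × 156.8/976.8 = 5.14 V.

V_out ≈ 5.14 V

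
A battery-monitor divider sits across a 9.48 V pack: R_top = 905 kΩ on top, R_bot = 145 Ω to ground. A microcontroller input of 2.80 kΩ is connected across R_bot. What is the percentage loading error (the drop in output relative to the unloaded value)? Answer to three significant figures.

4.92 %

The divider's output (Thévenin) resistance is R_top‖R_bot = 145.0 Ω.
Fractional drop under load = R_th/(R_th + R_L) = 145.0 / (145.0 + 2800) = 0.04923.
So the output falls by 4.92 %.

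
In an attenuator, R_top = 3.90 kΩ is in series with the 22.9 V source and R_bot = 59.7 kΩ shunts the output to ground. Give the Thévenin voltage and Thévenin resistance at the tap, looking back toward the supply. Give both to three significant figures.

V_th = 21.5 V, R_th = 3.66 kΩ

V_th is the open-circuit tap voltage: 22.9 × 59.7/(3.90 + 59.7) = 21.5 V.
With the supply zeroed, R_top and R_bot appear in parallel from the tap: R_th = R_top‖R_bot = (3.90 × 59.7)/63.60 = 3.66 kΩ.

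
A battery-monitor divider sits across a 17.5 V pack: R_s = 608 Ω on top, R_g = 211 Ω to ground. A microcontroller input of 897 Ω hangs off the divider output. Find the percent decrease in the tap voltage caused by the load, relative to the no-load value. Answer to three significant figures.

Unloaded V = 17.5 × 211/819.0 = 4.5085 V.
Loaded: R_g‖R_L = 170.8 Ω, giving V = 17.5 × 170.8/778.8 = 3.8383 V.
Drop = (4.5085 − 3.8383) / 4.5085 = 14.9 %.

14.9 %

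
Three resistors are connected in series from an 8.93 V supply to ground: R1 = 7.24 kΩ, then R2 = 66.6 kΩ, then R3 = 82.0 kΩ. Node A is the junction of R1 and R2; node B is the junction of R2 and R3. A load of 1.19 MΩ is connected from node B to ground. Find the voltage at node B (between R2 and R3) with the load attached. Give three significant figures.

V ≈ 4.55 V

At node B, R3 is in parallel with the load: R3‖R_L = 76.71 kΩ.
Below node A the resistance is R2 + (R3‖R_L) = 143.3 kΩ, so V_A = 8.93 × 143.3/150.6 = 8.501 V.
Then V_B = V_A × (R3‖R_L)/(R2 + R3‖R_L) = 8.501 × 76.71/143.3 = 4.55 V.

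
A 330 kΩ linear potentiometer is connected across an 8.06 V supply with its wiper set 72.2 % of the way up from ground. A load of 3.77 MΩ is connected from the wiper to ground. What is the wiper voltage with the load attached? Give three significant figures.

The wiper splits the pot into (1−α)R = 91.74 kΩ above and αR = 238.3 kΩ below.
Lower section ‖ load = 224.1 kΩ.
V_wiper = 8.06 × 224.1/(91.74 + 224.1) = 5.72 V.

V ≈ 5.72 V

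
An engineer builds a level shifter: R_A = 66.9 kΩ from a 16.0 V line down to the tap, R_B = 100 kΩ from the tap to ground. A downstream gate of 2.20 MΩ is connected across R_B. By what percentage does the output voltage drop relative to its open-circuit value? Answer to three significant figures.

The divider's output (Thévenin) resistance is R_A‖R_B = 40.08 kΩ.
Fractional drop under load = R_th/(R_th + R_L) = 40.08 / (40.08 + 2200) = 0.01789.
So the output falls by 1.79 %.

1.79 %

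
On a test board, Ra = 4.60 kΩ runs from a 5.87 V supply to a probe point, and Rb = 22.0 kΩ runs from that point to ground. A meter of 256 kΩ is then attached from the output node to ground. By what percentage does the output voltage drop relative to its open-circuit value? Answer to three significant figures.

1.46 %

The divider's output (Thévenin) resistance is Ra‖Rb = 3.805 kΩ.
Fractional drop under load = R_th/(R_th + R_L) = 3.805 / (3.805 + 256) = 0.01464.
So the output falls by 1.46 %.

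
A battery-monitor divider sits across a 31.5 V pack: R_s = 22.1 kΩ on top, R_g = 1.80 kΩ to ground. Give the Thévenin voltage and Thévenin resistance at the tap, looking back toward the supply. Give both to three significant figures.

V_th = 2.37 V, R_th = 1.66 kΩ

V_th is the open-circuit tap voltage: 31.5 × 1.80/(22.1 + 1.80) = 2.37 V.
With the supply zeroed, R_s and R_g appear in parallel from the tap: R_th = R_s‖R_g = (22.1 × 1.80)/23.90 = 1.66 kΩ.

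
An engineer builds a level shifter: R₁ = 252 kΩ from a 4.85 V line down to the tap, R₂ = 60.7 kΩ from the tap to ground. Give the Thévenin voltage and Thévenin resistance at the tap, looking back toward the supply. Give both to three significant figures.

V_th = 0.941 V, R_th = 48.9 kΩ

V_th is the open-circuit tap voltage: 4.85 × 60.7/(252 + 60.7) = 0.941 V.
With the supply zeroed, R₁ and R₂ appear in parallel from the tap: R_th = R₁‖R₂ = (252 × 60.7)/312.7 = 48.9 kΩ.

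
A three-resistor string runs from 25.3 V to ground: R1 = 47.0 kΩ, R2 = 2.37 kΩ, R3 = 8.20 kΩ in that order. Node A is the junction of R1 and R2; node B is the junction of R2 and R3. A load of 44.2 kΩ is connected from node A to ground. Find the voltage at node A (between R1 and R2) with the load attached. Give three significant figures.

Below node A the series string R2+R3 = 10.57 kΩ sits in parallel with the 44.2 kΩ load: 8.530 kΩ.
V_A = 25.3 × 8.530/(47.0 + 8.530) = 3.89 V.

V ≈ 3.89 V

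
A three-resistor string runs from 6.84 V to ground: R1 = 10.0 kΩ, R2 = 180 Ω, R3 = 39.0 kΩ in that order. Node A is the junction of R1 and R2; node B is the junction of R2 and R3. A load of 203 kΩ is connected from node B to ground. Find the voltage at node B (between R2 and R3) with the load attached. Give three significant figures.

V ≈ 5.22 V

At node B, R3 is in parallel with the load: R3‖R_L = 32710 Ω.
Below node A the resistance is R2 + (R3‖R_L) = 32890 Ω, so V_A = 6.84 × 32890/42890 = 5.245 V.
Then V_B = V_A × (R3‖R_L)/(R2 + R3‖R_L) = 5.245 × 32710/32890 = 5.22 V.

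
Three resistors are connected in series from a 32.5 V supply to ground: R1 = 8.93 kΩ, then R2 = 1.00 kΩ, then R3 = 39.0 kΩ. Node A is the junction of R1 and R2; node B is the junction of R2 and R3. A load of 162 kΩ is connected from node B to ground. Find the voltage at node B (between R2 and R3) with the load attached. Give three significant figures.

At node B, R3 is in parallel with the load: R3‖R_L = 31.43 kΩ.
Below node A the resistance is R2 + (R3‖R_L) = 32.43 kΩ, so V_A = 32.5 × 32.43/41.36 = 25.48 V.
Then V_B = V_A × (R3‖R_L)/(R2 + R3‖R_L) = 25.48 × 31.43/32.43 = 24.7 V.

V ≈ 24.7 V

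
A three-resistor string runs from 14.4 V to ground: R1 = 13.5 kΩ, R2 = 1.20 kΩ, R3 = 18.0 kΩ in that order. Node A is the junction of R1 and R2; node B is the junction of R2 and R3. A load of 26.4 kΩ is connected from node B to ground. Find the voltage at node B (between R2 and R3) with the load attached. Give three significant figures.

V ≈ 6.07 V

At node B, R3 is in parallel with the load: R3‖R_L = 10.70 kΩ.
Below node A the resistance is R2 + (R3‖R_L) = 11.90 kΩ, so V_A = 14.4 × 11.90/25.40 = 6.747 V.
Then V_B = V_A × (R3‖R_L)/(R2 + R3‖R_L) = 6.747 × 10.70/11.90 = 6.07 V.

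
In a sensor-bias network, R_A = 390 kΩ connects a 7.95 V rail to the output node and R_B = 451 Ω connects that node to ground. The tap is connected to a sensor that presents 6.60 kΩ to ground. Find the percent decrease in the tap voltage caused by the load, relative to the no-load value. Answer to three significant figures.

The divider's output (Thévenin) resistance is R_A‖R_B = 450.5 Ω.
Fractional drop under load = R_th/(R_th + R_L) = 450.5 / (450.5 + 6600) = 0.06389.
So the output falls by 6.39 %.

6.39 %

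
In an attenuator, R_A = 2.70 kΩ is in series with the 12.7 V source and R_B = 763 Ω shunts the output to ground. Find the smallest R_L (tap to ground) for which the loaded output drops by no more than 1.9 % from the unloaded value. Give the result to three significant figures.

Output resistance R_th = R_A‖R_B = (2700 × 763)/3463 = 594.9 Ω.
The fractional drop is R_th/(R_th + R_L); requiring this ≤ 0.0190 gives R_L ≥ R_th(1/0.0190 − 1) = 594.9 × 51.63 = 30.7 kΩ.

R_L(min) ≈ 30.7 kΩ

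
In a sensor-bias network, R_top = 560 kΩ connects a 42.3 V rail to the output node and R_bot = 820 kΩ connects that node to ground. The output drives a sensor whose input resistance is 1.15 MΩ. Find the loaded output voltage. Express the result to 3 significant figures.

The load sits in parallel with R_bot: R_bot‖R_L = (820 × 1150) / (820 + 1150) = 478.7 kΩ.
V_out = 42.3 × 478.7 / (560 + 478.7) = 42.3 × 478.7/1039 = 19.5 V.

V_out ≈ 19.5 V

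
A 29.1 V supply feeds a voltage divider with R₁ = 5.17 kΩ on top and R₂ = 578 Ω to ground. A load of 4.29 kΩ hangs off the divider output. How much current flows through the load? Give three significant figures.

I_L ≈ 0.608 mA

R₂‖R_L = 509.4 Ω; V_out = 29.1 × 509.4/5679 = 2.610 V.
I_L = V_out / R_L = 2.610 / 4.29 kΩ = 0.608 mA.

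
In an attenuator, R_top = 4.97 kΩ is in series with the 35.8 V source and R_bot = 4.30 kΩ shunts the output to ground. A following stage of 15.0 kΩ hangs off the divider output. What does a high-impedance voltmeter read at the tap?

The load sits in parallel with R_bot: R_bot‖R_L = (4.30 × 15.0) / (4.30 + 15.0) = 3.342 kΩ.
V_out = 35.8 × 3.342 / (4.97 + 3.342) = 35.8 × 3.342/8.312 = 14.4 V.

V_out ≈ 14.4 V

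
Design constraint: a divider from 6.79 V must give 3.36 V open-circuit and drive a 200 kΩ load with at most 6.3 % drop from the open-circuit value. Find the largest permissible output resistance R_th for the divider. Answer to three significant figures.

R_th ≤ 13.4 kΩ

Loading drop = R_th/(R_th + R_L) ≤ 0.0630, so R_th ≤ R_L · ε/(1−ε) = 200 kΩ × 0.0630/0.9370 = 13.4 kΩ.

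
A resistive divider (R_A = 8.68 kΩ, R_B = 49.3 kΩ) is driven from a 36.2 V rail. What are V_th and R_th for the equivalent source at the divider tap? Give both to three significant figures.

V_th = 30.8 V, R_th = 7.38 kΩ

V_th is the open-circuit tap voltage: 36.2 × 49.3/(8.68 + 49.3) = 30.8 V.
With the supply zeroed, R_A and R_B appear in parallel from the tap: R_th = R_A‖R_B = (8.68 × 49.3)/57.98 = 7.38 kΩ.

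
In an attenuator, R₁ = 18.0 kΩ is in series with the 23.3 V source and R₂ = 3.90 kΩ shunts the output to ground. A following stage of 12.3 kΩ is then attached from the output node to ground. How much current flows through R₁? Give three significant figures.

R₂‖R_L = 2.961 kΩ, so the source sees R₁ + R₂‖R_L = 20.96 kΩ.
I = 23.3 V / 20.96 kΩ = 1.11 mA.

I ≈ 1.11 mA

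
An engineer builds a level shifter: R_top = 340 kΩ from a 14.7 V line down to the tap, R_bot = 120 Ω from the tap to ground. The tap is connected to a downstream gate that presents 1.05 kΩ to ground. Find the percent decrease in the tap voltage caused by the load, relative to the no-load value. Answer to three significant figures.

10.3 %

The divider's output (Thévenin) resistance is R_top‖R_bot = 120.0 Ω.
Fractional drop under load = R_th/(R_th + R_L) = 120.0 / (120.0 + 1050) = 0.1025.
So the output falls by 10.3 %.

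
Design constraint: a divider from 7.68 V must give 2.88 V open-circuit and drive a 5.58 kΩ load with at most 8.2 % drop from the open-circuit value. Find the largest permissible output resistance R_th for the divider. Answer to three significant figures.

R_th ≤ 498 Ω

Loading drop = R_th/(R_th + R_L) ≤ 0.0820, so R_th ≤ R_L · ε/(1−ε) = 5.58 kΩ × 0.0820/0.9180 = 498 Ω.
(Any R1, R2 with R2/(R1+R2) = 0.375 and R1‖R2 ≤ 498 Ω will meet the spec.)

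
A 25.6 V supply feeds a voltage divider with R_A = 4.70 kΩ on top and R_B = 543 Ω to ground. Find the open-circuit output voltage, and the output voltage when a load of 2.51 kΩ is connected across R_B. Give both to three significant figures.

Unloaded: 2.65 V; loaded: 2.22 V

Open-circuit: V = 25.6 × 543/(4700 + 543) = 2.65 V.
With the load, R_B becomes R_B‖R_L = 446.4 Ω, so V = 25.6 × 446.4/5146 = 2.22 V.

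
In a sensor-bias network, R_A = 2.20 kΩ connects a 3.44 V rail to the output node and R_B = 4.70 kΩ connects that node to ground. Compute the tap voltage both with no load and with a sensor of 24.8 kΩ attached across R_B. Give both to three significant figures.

Unloaded: 2.34 V; loaded: 2.21 V

Open-circuit: V = 3.44 × 4.70/(2.20 + 4.70) = 2.34 V.
With the load, R_B becomes R_B‖R_L = 3.951 kΩ, so V = 3.44 × 3.951/6.151 = 2.21 V.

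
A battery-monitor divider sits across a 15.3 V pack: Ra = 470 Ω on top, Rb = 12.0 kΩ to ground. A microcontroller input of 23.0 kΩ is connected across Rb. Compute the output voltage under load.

V_out ≈ 14.4 V

The load sits in parallel with Rb: Rb‖R_L = (12000 × 23000) / (12000 + 23000) = 7886 Ω.
V_out = 15.3 × 7886 / (470 + 7886) = 15.3 × 7886/8356 = 14.4 V.
(Unloaded it would have been 14.7 V.)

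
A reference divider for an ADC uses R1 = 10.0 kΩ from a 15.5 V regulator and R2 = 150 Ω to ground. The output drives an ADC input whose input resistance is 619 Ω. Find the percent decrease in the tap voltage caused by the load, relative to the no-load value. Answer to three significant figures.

Unloaded V = 15.5 × 150/10150 = 0.2291 V.
Loaded: R2‖R_L = 120.7 Ω, giving V = 15.5 × 120.7/10120 = 0.1849 V.
Drop = (0.2291 − 0.1849) / 0.2291 = 19.3 %.

19.3 %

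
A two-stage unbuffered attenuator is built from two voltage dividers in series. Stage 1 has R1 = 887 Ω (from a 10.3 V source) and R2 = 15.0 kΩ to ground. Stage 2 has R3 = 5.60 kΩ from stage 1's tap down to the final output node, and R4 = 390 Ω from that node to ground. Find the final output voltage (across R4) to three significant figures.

V_out ≈ 0.556 V

Stage 2 presents R3+R4 = 5990 Ω as a load on stage 1's tap.
Stage 1's lower leg becomes R2‖(R3+R4) = 4281 Ω, so V_mid = 10.3 × 4281/5168 = 8.532 V.
Stage 2 is itself unloaded: V_out = V_mid × R4/(R3+R4) = 8.532 × 390/5990 = 0.556 V.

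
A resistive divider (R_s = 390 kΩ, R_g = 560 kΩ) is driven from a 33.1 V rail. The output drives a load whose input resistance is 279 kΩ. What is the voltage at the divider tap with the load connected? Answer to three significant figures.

The load sits in parallel with R_g: R_g‖R_L = (560 × 279) / (560 + 279) = 186.2 kΩ.
V_out = 33.1 × 186.2 / (390 + 186.2) = 33.1 × 186.2/576.2 = 10.7 V.
(Unloaded it would have been 19.5 V.)

V_out ≈ 10.7 V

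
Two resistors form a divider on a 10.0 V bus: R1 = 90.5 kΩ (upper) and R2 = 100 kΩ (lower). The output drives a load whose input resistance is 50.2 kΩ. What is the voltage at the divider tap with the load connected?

V_out ≈ 2.70 V

The load sits in parallel with R2: R2‖R_L = (100 × 50.2) / (100 + 50.2) = 33.42 kΩ.
V_out = 10.0 × 33.42 / (90.5 + 33.42) = 10.0 × 33.42/123.9 = 2.70 V.
(Unloaded it would have been 5.25 V.)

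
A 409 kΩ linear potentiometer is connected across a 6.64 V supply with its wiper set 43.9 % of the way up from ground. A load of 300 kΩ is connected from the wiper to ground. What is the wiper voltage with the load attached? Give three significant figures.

The wiper splits the pot into (1−α)R = 229.4 kΩ above and αR = 179.6 kΩ below.
Lower section ‖ load = 112.3 kΩ.
V_wiper = 6.64 × 112.3/(229.4 + 112.3) = 2.18 V.

V ≈ 2.18 V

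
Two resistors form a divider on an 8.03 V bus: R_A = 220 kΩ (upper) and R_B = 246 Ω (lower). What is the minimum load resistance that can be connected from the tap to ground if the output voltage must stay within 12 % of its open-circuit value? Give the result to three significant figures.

R_L(min) ≈ 1.80 kΩ

Output resistance R_th = R_A‖R_B = (220000 × 246)/220200 = 245.7 Ω.
The fractional drop is R_th/(R_th + R_L); requiring this ≤ 0.120 gives R_L ≥ R_th(1/0.120 − 1) = 245.7 × 7.333 = 1.80 kΩ.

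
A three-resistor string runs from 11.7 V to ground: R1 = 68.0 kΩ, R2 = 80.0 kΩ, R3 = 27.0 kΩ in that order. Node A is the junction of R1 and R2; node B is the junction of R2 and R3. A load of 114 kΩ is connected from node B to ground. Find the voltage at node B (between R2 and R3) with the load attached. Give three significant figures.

At node B, R3 is in parallel with the load: R3‖R_L = 21.83 kΩ.
Below node A the resistance is R2 + (R3‖R_L) = 101.8 kΩ, so V_A = 11.7 × 101.8/169.8 = 7.015 V.
Then V_B = V_A × (R3‖R_L)/(R2 + R3‖R_L) = 7.015 × 21.83/101.8 = 1.50 V.

V ≈ 1.50 V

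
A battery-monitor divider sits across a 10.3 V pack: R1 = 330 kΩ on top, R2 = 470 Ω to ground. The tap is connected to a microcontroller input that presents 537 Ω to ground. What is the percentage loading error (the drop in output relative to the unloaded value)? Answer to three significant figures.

The divider's output (Thévenin) resistance is R1‖R2 = 469.3 Ω.
Fractional drop under load = R_th/(R_th + R_L) = 469.3 / (469.3 + 537) = 0.4664.
So the output falls by 46.6 %.

46.6 %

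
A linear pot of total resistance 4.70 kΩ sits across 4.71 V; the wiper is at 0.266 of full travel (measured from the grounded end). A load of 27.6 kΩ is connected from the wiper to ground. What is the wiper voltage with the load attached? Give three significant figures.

V ≈ 1.21 V

The wiper splits the pot into (1−α)R = 3.450 kΩ above and αR = 1.250 kΩ below.
Lower section ‖ load = 1.196 kΩ.
V_wiper = 4.71 × 1.196/(3.450 + 1.196) = 1.21 V.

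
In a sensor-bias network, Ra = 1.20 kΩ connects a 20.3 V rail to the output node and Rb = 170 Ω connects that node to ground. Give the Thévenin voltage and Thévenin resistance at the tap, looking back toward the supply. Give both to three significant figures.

V_th = 2.52 V, R_th = 149 Ω

V_th is the open-circuit tap voltage: 20.3 × 170/(1200 + 170) = 2.52 V.
With the supply zeroed, Ra and Rb appear in parallel from the tap: R_th = Ra‖Rb = (1200 × 170)/1370 = 149 Ω.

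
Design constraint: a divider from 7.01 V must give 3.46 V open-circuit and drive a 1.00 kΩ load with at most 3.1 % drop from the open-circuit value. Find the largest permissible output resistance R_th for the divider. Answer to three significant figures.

Loading drop = R_th/(R_th + R_L) ≤ 0.0310, so R_th ≤ R_L · ε/(1−ε) = 1.00 kΩ × 0.0310/0.9690 = 32.0 Ω.

R_th ≤ 32.0 Ω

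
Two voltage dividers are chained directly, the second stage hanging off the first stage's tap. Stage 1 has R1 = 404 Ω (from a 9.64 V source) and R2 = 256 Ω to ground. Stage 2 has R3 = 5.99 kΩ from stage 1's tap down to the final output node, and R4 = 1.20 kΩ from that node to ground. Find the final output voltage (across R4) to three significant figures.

Stage 2 presents R3+R4 = 7190 Ω as a load on stage 1's tap.
Stage 1's lower leg becomes R2‖(R3+R4) = 247.2 Ω, so V_mid = 9.64 × 247.2/651.2 = 3.659 V.
Stage 2 is itself unloaded: V_out = V_mid × R4/(R3+R4) = 3.659 × 1200/7190 = 0.611 V.

V_out ≈ 0.611 V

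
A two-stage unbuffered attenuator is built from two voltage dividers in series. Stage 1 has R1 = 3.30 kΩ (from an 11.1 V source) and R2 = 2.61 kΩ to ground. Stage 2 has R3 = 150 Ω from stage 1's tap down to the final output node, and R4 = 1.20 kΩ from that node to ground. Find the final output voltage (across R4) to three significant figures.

Stage 2 presents R3+R4 = 1350 Ω as a load on stage 1's tap.
Stage 1's lower leg becomes R2‖(R3+R4) = 889.8 Ω, so V_mid = 11.1 × 889.8/4190 = 2.357 V.
Stage 2 is itself unloaded: V_out = V_mid × R4/(R3+R4) = 2.357 × 1200/1350 = 2.10 V.

V_out ≈ 2.10 V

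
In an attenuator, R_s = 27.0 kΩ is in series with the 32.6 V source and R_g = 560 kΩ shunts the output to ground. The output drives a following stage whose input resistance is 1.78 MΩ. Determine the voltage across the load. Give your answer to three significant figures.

V_out ≈ 30.7 V

The load sits in parallel with R_g: R_g‖R_L = (560 × 1780) / (560 + 1780) = 426.0 kΩ.
V_out = 32.6 × 426.0 / (27.0 + 426.0) = 32.6 × 426.0/453.0 = 30.7 V.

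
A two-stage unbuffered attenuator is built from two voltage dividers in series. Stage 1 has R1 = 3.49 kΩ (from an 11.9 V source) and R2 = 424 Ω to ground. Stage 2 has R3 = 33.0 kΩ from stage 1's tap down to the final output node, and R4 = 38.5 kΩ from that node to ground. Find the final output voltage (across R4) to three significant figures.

V_out ≈ 0.690 V

Stage 2 presents R3+R4 = 71500 Ω as a load on stage 1's tap.
Stage 1's lower leg becomes R2‖(R3+R4) = 421.5 Ω, so V_mid = 11.9 × 421.5/3912 = 1.282 V.
Stage 2 is itself unloaded: V_out = V_mid × R4/(R3+R4) = 1.282 × 38500/71500 = 0.690 V.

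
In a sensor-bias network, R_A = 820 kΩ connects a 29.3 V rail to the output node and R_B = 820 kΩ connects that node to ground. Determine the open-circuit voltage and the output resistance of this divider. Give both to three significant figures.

V_th is the open-circuit tap voltage: 29.3 × 820/(820 + 820) = 14.7 V.
With the supply zeroed, R_A and R_B appear in parallel from the tap: R_th = R_A‖R_B = (820 × 820)/1640 = 410 kΩ.

V_th = 14.7 V, R_th = 410 kΩ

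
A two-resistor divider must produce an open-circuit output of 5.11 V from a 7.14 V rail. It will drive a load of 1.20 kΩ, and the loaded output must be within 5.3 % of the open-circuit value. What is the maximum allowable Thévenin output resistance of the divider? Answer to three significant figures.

Loading drop = R_th/(R_th + R_L) ≤ 0.0530, so R_th ≤ R_L · ε/(1−ε) = 1.20 kΩ × 0.0530/0.9470 = 67.2 Ω.

R_th ≤ 67.2 Ω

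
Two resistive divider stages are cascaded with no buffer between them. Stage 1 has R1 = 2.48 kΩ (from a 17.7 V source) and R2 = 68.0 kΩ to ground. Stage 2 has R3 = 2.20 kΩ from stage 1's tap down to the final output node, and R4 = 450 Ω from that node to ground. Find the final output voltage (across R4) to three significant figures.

V_out ≈ 1.52 V

Stage 2 presents R3+R4 = 2650 Ω as a load on stage 1's tap.
Stage 1's lower leg becomes R2‖(R3+R4) = 2551 Ω, so V_mid = 17.7 × 2551/5031 = 8.974 V.
Stage 2 is itself unloaded: V_out = V_mid × R4/(R3+R4) = 8.974 × 450/2650 = 1.52 V.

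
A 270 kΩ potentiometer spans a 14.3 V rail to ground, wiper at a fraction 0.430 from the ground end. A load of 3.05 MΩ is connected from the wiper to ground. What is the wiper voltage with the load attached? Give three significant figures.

V ≈ 6.02 V

The wiper splits the pot into (1−α)R = 153.9 kΩ above and αR = 116.1 kΩ below.
Lower section ‖ load = 111.8 kΩ.
V_wiper = 14.3 × 111.8/(153.9 + 111.8) = 6.02 V.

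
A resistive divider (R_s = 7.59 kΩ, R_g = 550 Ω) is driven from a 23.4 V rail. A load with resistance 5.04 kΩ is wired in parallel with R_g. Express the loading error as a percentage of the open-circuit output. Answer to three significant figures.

Unloaded V = 23.4 × 550/8140 = 1.5811 V.
Loaded: R_g‖R_L = 495.9 Ω, giving V = 23.4 × 495.9/8086 = 1.4351 V.
Drop = (1.5811 − 1.4351) / 1.5811 = 9.24 %.

9.24 %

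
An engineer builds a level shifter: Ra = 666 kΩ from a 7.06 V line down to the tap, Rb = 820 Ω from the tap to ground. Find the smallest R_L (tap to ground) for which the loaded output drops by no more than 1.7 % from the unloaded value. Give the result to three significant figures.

R_L(min) ≈ 47.4 kΩ

Output resistance R_th = Ra‖Rb = (666000 × 820)/666800 = 819.0 Ω.
The fractional drop is R_th/(R_th + R_L); requiring this ≤ 0.0170 gives R_L ≥ R_th(1/0.0170 − 1) = 819.0 × 57.82 = 47.4 kΩ.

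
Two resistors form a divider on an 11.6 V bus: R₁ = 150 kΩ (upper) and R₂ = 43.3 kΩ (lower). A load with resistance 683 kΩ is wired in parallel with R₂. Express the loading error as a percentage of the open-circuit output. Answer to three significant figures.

4.69 %

The divider's output (Thévenin) resistance is R₁‖R₂ = 33.60 kΩ.
Fractional drop under load = R_th/(R_th + R_L) = 33.60 / (33.60 + 683) = 0.04689.
So the output falls by 4.69 %.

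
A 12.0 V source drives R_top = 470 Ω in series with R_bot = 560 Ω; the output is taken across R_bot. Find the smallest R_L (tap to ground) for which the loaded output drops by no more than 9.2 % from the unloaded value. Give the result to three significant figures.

Output resistance R_th = R_top‖R_bot = (470 × 560)/1030 = 255.5 Ω.
The fractional drop is R_th/(R_th + R_L); requiring this ≤ 0.0920 gives R_L ≥ R_th(1/0.0920 − 1) = 255.5 × 9.870 = 2.52 kΩ.

R_L(min) ≈ 2.52 kΩ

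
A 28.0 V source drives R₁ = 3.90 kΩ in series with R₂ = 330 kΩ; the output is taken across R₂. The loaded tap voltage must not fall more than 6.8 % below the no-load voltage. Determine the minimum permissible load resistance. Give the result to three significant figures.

R_L(min) ≈ 52.8 kΩ

Output resistance R_th = R₁‖R₂ = (3.90 × 330)/333.9 = 3.854 kΩ.
The fractional drop is R_th/(R_th + R_L); requiring this ≤ 0.0680 gives R_L ≥ R_th(1/0.0680 − 1) = 3.854 × 13.71 = 52.8 kΩ.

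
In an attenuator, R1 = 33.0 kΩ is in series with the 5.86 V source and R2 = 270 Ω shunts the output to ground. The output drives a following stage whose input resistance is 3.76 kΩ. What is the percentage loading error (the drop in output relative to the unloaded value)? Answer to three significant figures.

6.65 %

The divider's output (Thévenin) resistance is R1‖R2 = 267.8 Ω.
Fractional drop under load = R_th/(R_th + R_L) = 267.8 / (267.8 + 3760) = 0.06649.
So the output falls by 6.65 %.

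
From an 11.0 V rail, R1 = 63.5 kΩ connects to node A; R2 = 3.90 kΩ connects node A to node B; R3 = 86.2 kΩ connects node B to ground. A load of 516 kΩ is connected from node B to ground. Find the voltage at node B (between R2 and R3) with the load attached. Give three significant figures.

At node B, R3 is in parallel with the load: R3‖R_L = 73.86 kΩ.
Below node A the resistance is R2 + (R3‖R_L) = 77.76 kΩ, so V_A = 11.0 × 77.76/141.3 = 6.055 V.
Then V_B = V_A × (R3‖R_L)/(R2 + R3‖R_L) = 6.055 × 73.86/77.76 = 5.75 V.

V ≈ 5.75 V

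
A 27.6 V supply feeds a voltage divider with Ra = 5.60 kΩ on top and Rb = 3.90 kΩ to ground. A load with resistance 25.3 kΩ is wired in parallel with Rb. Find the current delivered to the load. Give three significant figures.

Rb‖R_L = 3.379 kΩ; V_out = 27.6 × 3.379/8.979 = 10.39 V.
I_L = V_out / R_L = 10.39 / 25.3 kΩ = 0.411 mA.

I_L ≈ 0.411 mA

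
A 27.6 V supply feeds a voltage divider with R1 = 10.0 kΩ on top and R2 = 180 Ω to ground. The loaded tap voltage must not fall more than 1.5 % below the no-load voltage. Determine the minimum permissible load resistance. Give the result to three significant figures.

R_L(min) ≈ 11.6 kΩ

Output resistance R_th = R1‖R2 = (10000 × 180)/10180 = 176.8 Ω.
The fractional drop is R_th/(R_th + R_L); requiring this ≤ 0.0150 gives R_L ≥ R_th(1/0.0150 − 1) = 176.8 × 65.67 = 11.6 kΩ.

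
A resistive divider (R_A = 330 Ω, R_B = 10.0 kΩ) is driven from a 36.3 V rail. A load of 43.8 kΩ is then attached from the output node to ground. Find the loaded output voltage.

The load sits in parallel with R_B: R_B‖R_L = (10000 × 43800) / (10000 + 43800) = 8141 Ω.
V_out = 36.3 × 8141 / (330 + 8141) = 36.3 × 8141/8471 = 34.9 V.

V_out ≈ 34.9 V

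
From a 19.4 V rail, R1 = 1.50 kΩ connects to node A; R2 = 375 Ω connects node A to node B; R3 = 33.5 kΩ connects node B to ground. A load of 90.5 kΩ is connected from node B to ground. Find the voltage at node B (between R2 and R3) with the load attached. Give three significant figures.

V ≈ 18.0 V

At node B, R3 is in parallel with the load: R3‖R_L = 24450 Ω.
Below node A the resistance is R2 + (R3‖R_L) = 24820 Ω, so V_A = 19.4 × 24820/26320 = 18.29 V.
Then V_B = V_A × (R3‖R_L)/(R2 + R3‖R_L) = 18.29 × 24450/24820 = 18.0 V.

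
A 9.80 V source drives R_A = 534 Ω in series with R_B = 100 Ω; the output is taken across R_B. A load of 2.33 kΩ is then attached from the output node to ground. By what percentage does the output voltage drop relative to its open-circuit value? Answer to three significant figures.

3.49 %

The divider's output (Thévenin) resistance is R_A‖R_B = 84.23 Ω.
Fractional drop under load = R_th/(R_th + R_L) = 84.23 / (84.23 + 2330) = 0.03489.
So the output falls by 3.49 %.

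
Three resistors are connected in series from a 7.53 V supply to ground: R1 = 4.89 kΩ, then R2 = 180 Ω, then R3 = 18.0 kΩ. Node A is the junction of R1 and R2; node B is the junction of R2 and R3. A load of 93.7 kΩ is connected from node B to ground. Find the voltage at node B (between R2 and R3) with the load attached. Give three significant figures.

At node B, R3 is in parallel with the load: R3‖R_L = 15100 Ω.
Below node A the resistance is R2 + (R3‖R_L) = 15280 Ω, so V_A = 7.53 × 15280/20170 = 5.704 V.
Then V_B = V_A × (R3‖R_L)/(R2 + R3‖R_L) = 5.704 × 15100/15280 = 5.64 V.

V ≈ 5.64 V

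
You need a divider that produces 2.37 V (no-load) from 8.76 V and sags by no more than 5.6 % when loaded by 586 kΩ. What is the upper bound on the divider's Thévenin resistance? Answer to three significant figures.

R_th ≤ 34.8 kΩ

Loading drop = R_th/(R_th + R_L) ≤ 0.0560, so R_th ≤ R_L · ε/(1−ε) = 586 kΩ × 0.0560/0.9440 = 34.8 kΩ.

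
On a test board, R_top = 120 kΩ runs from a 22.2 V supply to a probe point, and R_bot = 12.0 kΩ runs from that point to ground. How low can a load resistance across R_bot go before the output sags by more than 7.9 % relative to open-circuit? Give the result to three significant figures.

R_L(min) ≈ 127 kΩ

Output resistance R_th = R_top‖R_bot = (120 × 12.0)/132.0 = 10.91 kΩ.
The fractional drop is R_th/(R_th + R_L); requiring this ≤ 0.0790 gives R_L ≥ R_th(1/0.0790 − 1) = 10.91 × 11.66 = 127 kΩ.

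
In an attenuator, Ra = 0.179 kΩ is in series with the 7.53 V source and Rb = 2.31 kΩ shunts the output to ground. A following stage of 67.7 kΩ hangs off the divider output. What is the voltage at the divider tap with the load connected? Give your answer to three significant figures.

The load sits in parallel with Rb: Rb‖R_L = (2310 × 67700) / (2310 + 67700) = 2234 Ω.
V_out = 7.53 × 2234 / (179 + 2234) = 7.53 × 2234/2413 = 6.97 V.
(Unloaded it would have been 6.99 V.)

V_out ≈ 6.97 V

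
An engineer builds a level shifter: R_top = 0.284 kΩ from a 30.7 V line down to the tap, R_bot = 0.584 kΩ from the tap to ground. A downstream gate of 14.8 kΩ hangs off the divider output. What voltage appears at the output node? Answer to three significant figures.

V_out ≈ 20.4 V

The load sits in parallel with R_bot: R_bot‖R_L = (584 × 14800) / (584 + 14800) = 561.8 Ω.
V_out = 30.7 × 561.8 / (284 + 561.8) = 30.7 × 561.8/845.8 = 20.4 V.
(Unloaded it would have been 20.7 V.)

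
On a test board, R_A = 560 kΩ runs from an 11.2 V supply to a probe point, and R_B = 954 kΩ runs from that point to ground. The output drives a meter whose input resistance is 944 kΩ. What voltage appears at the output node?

V_out ≈ 5.14 V

The load sits in parallel with R_B: R_B‖R_L = (954 × 944) / (954 + 944) = 474.5 kΩ.
V_out = 11.2 × 474.5 / (560 + 474.5) = 11.2 × 474.5/1034 = 5.14 V.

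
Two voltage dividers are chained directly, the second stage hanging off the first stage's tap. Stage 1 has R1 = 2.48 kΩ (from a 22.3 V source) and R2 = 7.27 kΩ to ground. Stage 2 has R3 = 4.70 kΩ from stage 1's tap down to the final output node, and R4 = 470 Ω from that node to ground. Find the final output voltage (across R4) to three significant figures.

Stage 2 presents R3+R4 = 5170 Ω as a load on stage 1's tap.
Stage 1's lower leg becomes R2‖(R3+R4) = 3021 Ω, so V_mid = 22.3 × 3021/5501 = 12.25 V.
Stage 2 is itself unloaded: V_out = V_mid × R4/(R3+R4) = 12.25 × 470/5170 = 1.11 V.

V_out ≈ 1.11 V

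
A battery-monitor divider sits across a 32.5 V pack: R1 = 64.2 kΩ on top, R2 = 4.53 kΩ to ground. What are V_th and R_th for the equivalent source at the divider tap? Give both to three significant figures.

V_th = 2.14 V, R_th = 4.23 kΩ

V_th is the open-circuit tap voltage: 32.5 × 4.53/(64.2 + 4.53) = 2.14 V.
With the supply zeroed, R1 and R2 appear in parallel from the tap: R_th = R1‖R2 = (64.2 × 4.53)/68.73 = 4.23 kΩ.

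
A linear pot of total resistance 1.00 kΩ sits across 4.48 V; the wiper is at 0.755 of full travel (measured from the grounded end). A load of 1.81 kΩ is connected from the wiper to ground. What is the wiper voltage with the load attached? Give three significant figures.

V ≈ 3.07 V

The wiper splits the pot into (1−α)R = 245.0 Ω above and αR = 755.0 Ω below.
Lower section ‖ load = 532.8 Ω.
V_wiper = 4.48 × 532.8/(245.0 + 532.8) = 3.07 V.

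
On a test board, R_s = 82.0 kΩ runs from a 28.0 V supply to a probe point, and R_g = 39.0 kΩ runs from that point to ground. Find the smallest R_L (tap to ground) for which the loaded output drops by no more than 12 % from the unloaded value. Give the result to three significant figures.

R_L(min) ≈ 194 kΩ

Output resistance R_th = R_s‖R_g = (82.0 × 39.0)/121.0 = 26.43 kΩ.
The fractional drop is R_th/(R_th + R_L); requiring this ≤ 0.120 gives R_L ≥ R_th(1/0.120 − 1) = 26.43 × 7.333 = 194 kΩ.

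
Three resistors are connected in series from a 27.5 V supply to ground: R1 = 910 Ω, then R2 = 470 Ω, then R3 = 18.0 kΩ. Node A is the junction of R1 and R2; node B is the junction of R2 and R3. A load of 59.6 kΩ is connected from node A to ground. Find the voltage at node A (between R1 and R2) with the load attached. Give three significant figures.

Below node A the series string R2+R3 = 18470 Ω sits in parallel with the 59600 Ω load: 14100 Ω.
V_A = 27.5 × 14100/(910 + 14100) = 25.8 V.

V ≈ 25.8 V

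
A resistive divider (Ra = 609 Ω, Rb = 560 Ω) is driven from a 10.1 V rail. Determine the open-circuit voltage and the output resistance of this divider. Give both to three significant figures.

V_th = 4.84 V, R_th = 292 Ω

V_th is the open-circuit tap voltage: 10.1 × 560/(609 + 560) = 4.84 V.
With the supply zeroed, Ra and Rb appear in parallel from the tap: R_th = Ra‖Rb = (609 × 560)/1169 = 292 Ω.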